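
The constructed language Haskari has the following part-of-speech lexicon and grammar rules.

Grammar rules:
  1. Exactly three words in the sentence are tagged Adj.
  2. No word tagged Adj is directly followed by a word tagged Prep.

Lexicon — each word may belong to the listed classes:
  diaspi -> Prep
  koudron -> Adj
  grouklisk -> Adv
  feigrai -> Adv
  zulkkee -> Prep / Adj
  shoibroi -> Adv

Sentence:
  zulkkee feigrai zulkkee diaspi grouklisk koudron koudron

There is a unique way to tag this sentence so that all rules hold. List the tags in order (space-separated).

Candidates per position — 1:zulkkee {Prep,Adj}; 2:feigrai {Adv}; 3:zulkkee {Prep,Adj}; 4:diaspi {Prep}; 5:grouklisk {Adv}; 6:koudron {Adj}; 7:koudron {Adj}.
Position 3: Adj is ruled out by rule 2; that leaves Prep.
Position 1: Prep is ruled out by rule 1; that leaves Adj.
So the tagging must be: Adj Adv Prep Prep Adv Adj Adj.
Rule-by-rule: rule 1 satisfied; rule 2 satisfied.

Adj Adv Prep Prep Adv Adj Adj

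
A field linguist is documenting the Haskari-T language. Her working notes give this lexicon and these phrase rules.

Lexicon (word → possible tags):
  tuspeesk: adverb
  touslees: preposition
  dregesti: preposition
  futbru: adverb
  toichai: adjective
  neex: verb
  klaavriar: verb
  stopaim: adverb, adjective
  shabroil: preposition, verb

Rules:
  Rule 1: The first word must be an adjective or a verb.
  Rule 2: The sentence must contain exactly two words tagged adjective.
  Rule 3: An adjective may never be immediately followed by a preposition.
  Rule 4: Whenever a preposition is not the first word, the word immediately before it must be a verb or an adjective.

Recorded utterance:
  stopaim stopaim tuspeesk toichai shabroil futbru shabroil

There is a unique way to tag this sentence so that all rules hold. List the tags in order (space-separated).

adjective adverb adverb adjective verb adverb verb

Candidates per position — 1:stopaim {adverb,adjective}; 2:stopaim {adverb,adjective}; 3:tuspeesk {adverb}; 4:toichai {adjective}; 5:shabroil {preposition,verb}; 6:futbru {adverb}; 7:shabroil {preposition,verb}.
Position 1: tagging it adverb would leave rule 1 unsatisfiable, so it must be adjective.
Position 2: tagging it adjective would leave rule 2 unsatisfiable, so it must be adverb.
Position 5: tagging it preposition would leave rule 3 unsatisfiable, so it must be verb.
Position 7: tagging it preposition would leave rule 4 unsatisfiable, so it must be verb.
The only consistent sequence is: adjective adverb adverb adjective verb adverb verb.
Rule-by-rule: rule 1 holds; rule 2 holds; rule 3 holds; rule 4 holds.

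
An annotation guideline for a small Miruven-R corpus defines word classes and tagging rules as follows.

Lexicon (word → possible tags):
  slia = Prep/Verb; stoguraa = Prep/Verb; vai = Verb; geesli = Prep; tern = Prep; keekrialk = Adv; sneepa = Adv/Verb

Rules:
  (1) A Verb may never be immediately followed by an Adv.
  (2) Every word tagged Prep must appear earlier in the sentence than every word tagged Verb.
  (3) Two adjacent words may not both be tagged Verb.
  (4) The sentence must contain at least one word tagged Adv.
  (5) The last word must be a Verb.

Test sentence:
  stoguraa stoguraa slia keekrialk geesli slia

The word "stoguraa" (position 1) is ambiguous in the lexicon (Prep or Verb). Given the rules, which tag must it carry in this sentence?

Candidates per position — 1:stoguraa {Prep,Verb}; 2:stoguraa {Prep,Verb}; 3:slia {Prep,Verb}; 4:keekrialk {Adv}; 5:geesli {Prep}; 6:slia {Prep,Verb}.
Word 1 cannot be Verb — rule 2 would then fail for every completion. It is Prep.
Word 2 cannot be Verb — rule 2 would then fail for every completion. It is Prep.
Word 3 cannot be Verb — rule 1 would then fail for every completion. It is Prep.
Word 6 cannot be Prep — rule 5 would then fail for every completion. It is Verb.
That leaves exactly one tagging: Prep Prep Prep Adv Prep Verb.
Checking: rule 1 ok; rule 2 ok; rule 3 ok; rule 4 ok; rule 5 ok.

Prep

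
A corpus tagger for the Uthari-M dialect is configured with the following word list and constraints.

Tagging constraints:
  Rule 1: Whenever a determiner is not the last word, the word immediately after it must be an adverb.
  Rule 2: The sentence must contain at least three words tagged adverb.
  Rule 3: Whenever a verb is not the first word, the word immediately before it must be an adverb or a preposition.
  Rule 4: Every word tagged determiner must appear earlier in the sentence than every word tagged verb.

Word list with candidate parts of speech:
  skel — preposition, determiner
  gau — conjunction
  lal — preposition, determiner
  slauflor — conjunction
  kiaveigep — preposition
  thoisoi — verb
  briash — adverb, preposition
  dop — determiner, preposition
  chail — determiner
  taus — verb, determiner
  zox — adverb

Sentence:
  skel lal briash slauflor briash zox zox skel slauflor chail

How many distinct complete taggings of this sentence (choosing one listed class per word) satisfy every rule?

Candidates per position — 1:skel {preposition,determiner}; 2:lal {preposition,determiner}; 3:briash {adverb,preposition}; 4:slauflor {conjunction}; 5:briash {adverb,preposition}; 6:zox {adverb}; 7:zox {adverb}; 8:skel {preposition,determiner}; 9:slauflor {conjunction}; 10:chail {determiner}.
There are 32 candidate sequences in total.
The sequences that satisfy every rule: preposition preposition adverb conjunction adverb adverb adverb preposition conjunction determiner; preposition preposition adverb conjunction preposition adverb adverb preposition conjunction determiner; preposition preposition preposition conjunction adverb adverb adverb preposition conjunction determiner; preposition determiner adverb conjunction adverb adverb adverb preposition conjunction determiner; preposition determiner adverb conjunction preposition adverb adverb preposition conjunction determiner.
Count = 5.

5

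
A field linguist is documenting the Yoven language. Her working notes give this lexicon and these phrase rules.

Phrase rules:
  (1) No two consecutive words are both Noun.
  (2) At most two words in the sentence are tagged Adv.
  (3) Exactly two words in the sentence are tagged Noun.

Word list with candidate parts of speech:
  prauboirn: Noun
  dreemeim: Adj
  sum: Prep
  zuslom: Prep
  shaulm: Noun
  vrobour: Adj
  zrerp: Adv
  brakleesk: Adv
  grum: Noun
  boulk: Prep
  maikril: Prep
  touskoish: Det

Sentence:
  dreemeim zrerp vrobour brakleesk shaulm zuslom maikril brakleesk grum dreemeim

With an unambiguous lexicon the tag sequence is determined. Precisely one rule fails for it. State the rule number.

2

Fixed tagging: Adj Adv Adj Adv Noun Prep Prep Adv Noun Adj.
Applying the rules: R1 ok, R2 fails, R3 ok.
Only rule 2 fails.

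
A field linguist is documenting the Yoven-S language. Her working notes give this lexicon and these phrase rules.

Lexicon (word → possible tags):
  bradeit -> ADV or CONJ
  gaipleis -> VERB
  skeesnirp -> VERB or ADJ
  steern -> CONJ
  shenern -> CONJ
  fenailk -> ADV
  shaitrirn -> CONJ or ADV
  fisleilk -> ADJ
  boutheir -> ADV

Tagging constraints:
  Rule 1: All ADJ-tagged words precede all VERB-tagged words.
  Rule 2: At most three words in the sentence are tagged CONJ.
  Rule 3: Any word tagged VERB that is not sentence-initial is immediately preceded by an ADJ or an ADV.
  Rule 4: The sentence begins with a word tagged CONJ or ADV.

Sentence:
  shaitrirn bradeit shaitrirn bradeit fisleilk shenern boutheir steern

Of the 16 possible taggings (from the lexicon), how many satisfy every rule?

Candidates per position — 1:shaitrirn {CONJ,ADV}; 2:bradeit {ADV,CONJ}; 3:shaitrirn {CONJ,ADV}; 4:bradeit {ADV,CONJ}; 5:fisleilk {ADJ}; 6:shenern {CONJ}; 7:boutheir {ADV}; 8:steern {CONJ}.
There are 16 candidate sequences in total.
The sequences that satisfy every rule: CONJ ADV ADV ADV ADJ CONJ ADV CONJ; ADV ADV CONJ ADV ADJ CONJ ADV CONJ; ADV ADV ADV ADV ADJ CONJ ADV CONJ; ADV ADV ADV CONJ ADJ CONJ ADV CONJ; ADV CONJ ADV ADV ADJ CONJ ADV CONJ.
Count = 5.

5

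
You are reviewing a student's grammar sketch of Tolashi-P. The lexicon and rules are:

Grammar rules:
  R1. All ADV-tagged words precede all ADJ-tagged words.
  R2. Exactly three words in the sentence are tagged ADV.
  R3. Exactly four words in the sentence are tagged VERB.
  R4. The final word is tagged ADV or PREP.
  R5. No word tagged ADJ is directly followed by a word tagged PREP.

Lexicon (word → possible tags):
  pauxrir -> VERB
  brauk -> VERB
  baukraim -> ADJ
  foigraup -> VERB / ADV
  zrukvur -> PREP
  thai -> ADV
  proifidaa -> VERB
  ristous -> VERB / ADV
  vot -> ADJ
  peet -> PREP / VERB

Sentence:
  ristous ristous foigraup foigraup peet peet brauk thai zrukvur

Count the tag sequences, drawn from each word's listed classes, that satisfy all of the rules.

Candidates per position — 1:ristous {VERB,ADV}; 2:ristous {VERB,ADV}; 3:foigraup {VERB,ADV}; 4:foigraup {VERB,ADV}; 5:peet {PREP,VERB}; 6:peet {PREP,VERB}; 7:brauk {VERB}; 8:thai {ADV}; 9:zrukvur {PREP}.
There are 64 candidate sequences in total.
Checking each against the rules leaves 12 sequences.
Count = 12.

12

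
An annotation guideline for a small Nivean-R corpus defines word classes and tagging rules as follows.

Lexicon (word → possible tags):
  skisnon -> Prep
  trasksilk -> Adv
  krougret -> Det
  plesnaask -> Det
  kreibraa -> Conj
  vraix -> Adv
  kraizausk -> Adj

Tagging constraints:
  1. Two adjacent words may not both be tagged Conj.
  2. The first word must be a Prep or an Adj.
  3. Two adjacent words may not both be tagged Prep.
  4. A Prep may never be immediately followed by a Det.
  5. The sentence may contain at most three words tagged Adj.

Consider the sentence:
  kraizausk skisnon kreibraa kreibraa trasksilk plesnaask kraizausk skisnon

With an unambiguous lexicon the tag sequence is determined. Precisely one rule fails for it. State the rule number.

Fixed tagging: Adj Prep Conj Conj Adv Det Adj Prep.
Checking each rule: R1 violated, R2 holds, R3 holds, R4 holds, R5 holds.
Only rule 1 fails.

1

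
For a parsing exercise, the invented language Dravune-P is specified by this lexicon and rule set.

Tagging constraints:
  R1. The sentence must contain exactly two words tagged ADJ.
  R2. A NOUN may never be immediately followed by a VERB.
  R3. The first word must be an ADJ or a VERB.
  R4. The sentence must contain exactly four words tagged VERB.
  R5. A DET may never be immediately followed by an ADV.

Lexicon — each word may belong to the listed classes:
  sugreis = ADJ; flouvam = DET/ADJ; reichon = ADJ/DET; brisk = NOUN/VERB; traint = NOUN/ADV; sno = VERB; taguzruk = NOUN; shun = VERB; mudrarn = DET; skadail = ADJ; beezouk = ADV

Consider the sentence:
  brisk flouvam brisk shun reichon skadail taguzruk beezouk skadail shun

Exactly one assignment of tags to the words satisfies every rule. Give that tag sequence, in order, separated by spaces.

VERB DET VERB VERB DET ADJ NOUN ADV ADJ VERB

Candidates per position — 1:brisk {NOUN,VERB}; 2:flouvam {DET,ADJ}; 3:brisk {NOUN,VERB}; 4:shun {VERB}; 5:reichon {ADJ,DET}; 6:skadail {ADJ}; 7:taguzruk {NOUN}; 8:beezouk {ADV}; 9:skadail {ADJ}; 10:shun {VERB}.
Word 1 cannot be NOUN — rule 3 would then fail for every completion. It is VERB.
Word 2 cannot be ADJ — rule 1 would then fail for every completion. It is DET.
Word 3 cannot be NOUN — rule 2 would then fail for every completion. It is VERB.
Word 5 cannot be ADJ — rule 1 would then fail for every completion. It is DET.
The only consistent sequence is: VERB DET VERB VERB DET ADJ NOUN ADV ADJ VERB.
Checking: rule 1 holds; rule 2 holds; rule 3 holds; rule 4 holds; rule 5 holds.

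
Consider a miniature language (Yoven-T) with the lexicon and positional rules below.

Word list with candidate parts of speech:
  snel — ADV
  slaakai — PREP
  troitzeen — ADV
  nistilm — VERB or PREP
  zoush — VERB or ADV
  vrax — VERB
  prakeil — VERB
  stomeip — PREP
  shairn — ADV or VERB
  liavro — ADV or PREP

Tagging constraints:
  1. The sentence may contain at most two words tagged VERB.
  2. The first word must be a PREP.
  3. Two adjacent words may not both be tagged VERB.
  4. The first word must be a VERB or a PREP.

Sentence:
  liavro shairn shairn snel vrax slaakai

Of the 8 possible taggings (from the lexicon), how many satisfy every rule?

Candidates per position — 1:liavro {ADV,PREP}; 2:shairn {ADV,VERB}; 3:shairn {ADV,VERB}; 4:snel {ADV}; 5:vrax {VERB}; 6:slaakai {PREP}.
There are 8 candidate sequences in total.
The sequences that satisfy every rule: PREP ADV ADV ADV VERB PREP; PREP ADV VERB ADV VERB PREP; PREP VERB ADV ADV VERB PREP.
Count = 3.

3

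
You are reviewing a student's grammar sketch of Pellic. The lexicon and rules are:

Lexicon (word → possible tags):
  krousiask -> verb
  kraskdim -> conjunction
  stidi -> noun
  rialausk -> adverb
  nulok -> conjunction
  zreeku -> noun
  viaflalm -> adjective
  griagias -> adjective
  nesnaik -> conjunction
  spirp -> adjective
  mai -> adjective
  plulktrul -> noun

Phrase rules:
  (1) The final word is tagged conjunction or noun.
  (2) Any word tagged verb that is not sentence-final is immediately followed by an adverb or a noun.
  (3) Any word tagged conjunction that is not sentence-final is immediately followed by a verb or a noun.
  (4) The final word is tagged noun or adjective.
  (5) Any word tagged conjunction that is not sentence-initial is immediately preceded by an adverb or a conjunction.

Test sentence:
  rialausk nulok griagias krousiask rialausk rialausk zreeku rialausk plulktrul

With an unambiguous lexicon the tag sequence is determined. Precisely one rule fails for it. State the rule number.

3

Fixed tagging: adverb conjunction adjective verb adverb adverb noun adverb noun.
Rule check: R1 holds, R2 holds, R3 violated, R4 holds, R5 holds.
Only rule 3 fails.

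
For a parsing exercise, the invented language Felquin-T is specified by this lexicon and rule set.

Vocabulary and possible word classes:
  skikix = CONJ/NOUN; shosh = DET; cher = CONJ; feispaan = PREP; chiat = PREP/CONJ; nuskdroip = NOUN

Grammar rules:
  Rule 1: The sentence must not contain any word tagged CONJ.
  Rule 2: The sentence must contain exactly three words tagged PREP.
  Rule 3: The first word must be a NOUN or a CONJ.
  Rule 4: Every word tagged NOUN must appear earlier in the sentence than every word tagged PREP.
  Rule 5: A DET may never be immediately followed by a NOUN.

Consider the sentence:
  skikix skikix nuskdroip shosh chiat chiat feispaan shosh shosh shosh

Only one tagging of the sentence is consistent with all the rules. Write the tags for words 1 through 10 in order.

Candidates per position — 1:skikix {CONJ,NOUN}; 2:skikix {CONJ,NOUN}; 3:nuskdroip {NOUN}; 4:shosh {DET}; 5:chiat {PREP,CONJ}; 6:chiat {PREP,CONJ}; 7:feispaan {PREP}; 8:shosh {DET}; 9:shosh {DET}; 10:shosh {DET}.
Position 1: CONJ is ruled out by rule 1; that leaves NOUN.
Position 2: CONJ is ruled out by rule 1; that leaves NOUN.
Position 5: CONJ is ruled out by rule 1; that leaves PREP.
Position 6: CONJ is ruled out by rule 1; that leaves PREP.
That leaves exactly one tagging: NOUN NOUN NOUN DET PREP PREP PREP DET DET DET.
Rule-by-rule: rule 1 satisfied; rule 2 satisfied; rule 3 satisfied; rule 4 satisfied; rule 5 satisfied.

NOUN NOUN NOUN DET PREP PREP PREP DET DET DET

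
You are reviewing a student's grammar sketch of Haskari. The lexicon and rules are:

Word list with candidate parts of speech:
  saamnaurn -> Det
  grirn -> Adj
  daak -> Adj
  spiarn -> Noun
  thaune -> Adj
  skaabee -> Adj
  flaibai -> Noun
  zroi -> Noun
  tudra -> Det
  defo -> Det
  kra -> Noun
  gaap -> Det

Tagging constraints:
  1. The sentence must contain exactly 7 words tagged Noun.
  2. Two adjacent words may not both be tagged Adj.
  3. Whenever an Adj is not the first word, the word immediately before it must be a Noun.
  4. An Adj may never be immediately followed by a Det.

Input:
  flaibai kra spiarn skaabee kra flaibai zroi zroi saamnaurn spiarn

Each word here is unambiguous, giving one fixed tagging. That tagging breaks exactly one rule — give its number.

1

Fixed tagging: Noun Noun Noun Adj Noun Noun Noun Noun Det Noun.
Rule check: R1 ✗, R2 ✓, R3 ✓, R4 ✓.
Only rule 1 fails.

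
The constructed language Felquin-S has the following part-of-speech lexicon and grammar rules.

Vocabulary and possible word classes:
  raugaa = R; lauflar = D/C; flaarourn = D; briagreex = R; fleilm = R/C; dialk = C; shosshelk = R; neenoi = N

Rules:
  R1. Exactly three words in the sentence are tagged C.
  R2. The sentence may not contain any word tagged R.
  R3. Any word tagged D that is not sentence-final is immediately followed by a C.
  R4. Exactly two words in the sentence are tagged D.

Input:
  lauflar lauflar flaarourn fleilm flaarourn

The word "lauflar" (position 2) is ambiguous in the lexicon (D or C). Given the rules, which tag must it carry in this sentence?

Candidates per position — 1:lauflar {D,C}; 2:lauflar {D,C}; 3:flaarourn {D}; 4:fleilm {R,C}; 5:flaarourn {D}.
If word 1 were D, no tagging could satisfy rule 1; so word 1 is C.
If word 2 were D, no tagging could satisfy rule 1; so word 2 is C.
If word 4 were R, no tagging could satisfy rule 1; so word 4 is C.
That leaves exactly one tagging: C C D C D.
Verifying each rule — rule 1 ok; rule 2 ok; rule 3 ok; rule 4 ok.

C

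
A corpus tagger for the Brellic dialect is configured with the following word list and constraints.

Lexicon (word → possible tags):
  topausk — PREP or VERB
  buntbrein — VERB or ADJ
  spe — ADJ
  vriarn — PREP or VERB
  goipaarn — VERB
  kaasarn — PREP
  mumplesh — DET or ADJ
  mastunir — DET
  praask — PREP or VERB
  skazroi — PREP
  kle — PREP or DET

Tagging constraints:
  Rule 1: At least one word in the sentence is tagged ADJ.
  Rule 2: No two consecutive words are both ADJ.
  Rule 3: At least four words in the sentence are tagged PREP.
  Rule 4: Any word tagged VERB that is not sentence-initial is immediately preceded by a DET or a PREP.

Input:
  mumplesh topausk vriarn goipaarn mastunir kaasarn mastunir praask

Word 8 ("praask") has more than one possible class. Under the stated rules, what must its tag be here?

PREP

Candidates per position — 1:mumplesh {DET,ADJ}; 2:topausk {PREP,VERB}; 3:vriarn {PREP,VERB}; 4:goipaarn {VERB}; 5:mastunir {DET}; 6:kaasarn {PREP}; 7:mastunir {DET}; 8:praask {PREP,VERB}.
At position 1, choosing DET makes rule 1 impossible to satisfy; hence ADJ.
At position 2, choosing VERB makes rule 3 impossible to satisfy; hence PREP.
At position 3, choosing VERB makes rule 3 impossible to satisfy; hence PREP.
At position 8, choosing VERB makes rule 3 impossible to satisfy; hence PREP.
So the tagging must be: ADJ PREP PREP VERB DET PREP DET PREP.
Checking: rule 1 ✓; rule 2 ✓; rule 3 ✓; rule 4 ✓.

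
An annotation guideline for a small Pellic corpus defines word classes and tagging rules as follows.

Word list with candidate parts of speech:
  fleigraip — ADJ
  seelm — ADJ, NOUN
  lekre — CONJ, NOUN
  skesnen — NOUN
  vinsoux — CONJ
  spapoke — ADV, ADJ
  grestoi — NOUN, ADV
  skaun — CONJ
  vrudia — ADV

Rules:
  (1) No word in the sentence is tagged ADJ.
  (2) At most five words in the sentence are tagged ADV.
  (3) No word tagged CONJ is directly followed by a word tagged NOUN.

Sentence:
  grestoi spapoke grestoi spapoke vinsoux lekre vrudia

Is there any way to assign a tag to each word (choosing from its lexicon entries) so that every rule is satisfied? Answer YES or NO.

YES

Candidates per position — 1:grestoi {NOUN,ADV}; 2:spapoke {ADV,ADJ}; 3:grestoi {NOUN,ADV}; 4:spapoke {ADV,ADJ}; 5:vinsoux {CONJ}; 6:lekre {CONJ,NOUN}; 7:vrudia {ADV}.
One satisfying assignment: NOUN ADV ADV ADV CONJ CONJ ADV.
Rule-by-rule: rule 1 ok; rule 2 ok; rule 3 ok.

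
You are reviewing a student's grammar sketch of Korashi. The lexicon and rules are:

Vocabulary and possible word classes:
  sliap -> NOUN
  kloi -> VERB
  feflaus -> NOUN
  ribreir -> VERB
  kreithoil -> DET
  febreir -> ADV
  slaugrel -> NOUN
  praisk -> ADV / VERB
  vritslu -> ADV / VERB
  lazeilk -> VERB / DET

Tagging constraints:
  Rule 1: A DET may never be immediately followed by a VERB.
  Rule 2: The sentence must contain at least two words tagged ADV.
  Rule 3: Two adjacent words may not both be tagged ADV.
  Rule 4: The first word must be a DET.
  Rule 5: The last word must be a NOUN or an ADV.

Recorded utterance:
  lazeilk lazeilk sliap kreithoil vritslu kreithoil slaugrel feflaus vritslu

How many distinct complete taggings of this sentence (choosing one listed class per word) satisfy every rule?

1

Candidates per position — 1:lazeilk {VERB,DET}; 2:lazeilk {VERB,DET}; 3:sliap {NOUN}; 4:kreithoil {DET}; 5:vritslu {ADV,VERB}; 6:kreithoil {DET}; 7:slaugrel {NOUN}; 8:feflaus {NOUN}; 9:vritslu {ADV,VERB}.
There are 16 candidate sequences in total.
The sequences that satisfy every rule: DET DET NOUN DET ADV DET NOUN NOUN ADV.
Count = 1.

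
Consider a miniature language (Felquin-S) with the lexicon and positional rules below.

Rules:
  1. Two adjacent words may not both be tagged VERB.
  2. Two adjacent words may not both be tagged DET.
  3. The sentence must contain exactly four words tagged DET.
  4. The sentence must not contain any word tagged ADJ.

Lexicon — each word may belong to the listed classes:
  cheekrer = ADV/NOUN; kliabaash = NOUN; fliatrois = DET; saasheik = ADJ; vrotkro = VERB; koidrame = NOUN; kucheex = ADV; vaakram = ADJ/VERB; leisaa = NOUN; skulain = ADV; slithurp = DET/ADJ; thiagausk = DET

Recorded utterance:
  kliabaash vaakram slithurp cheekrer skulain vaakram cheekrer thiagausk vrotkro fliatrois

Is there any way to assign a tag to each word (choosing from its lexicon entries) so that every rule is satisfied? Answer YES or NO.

Candidates per position — 1:kliabaash {NOUN}; 2:vaakram {ADJ,VERB}; 3:slithurp {DET,ADJ}; 4:cheekrer {ADV,NOUN}; 5:skulain {ADV}; 6:vaakram {ADJ,VERB}; 7:cheekrer {ADV,NOUN}; 8:thiagausk {DET}; 9:vrotkro {VERB}; 10:fliatrois {DET}.
Rule 3 cannot be satisfied by any choice of tags from the lexicon.
So there is no consistent tagging.

NO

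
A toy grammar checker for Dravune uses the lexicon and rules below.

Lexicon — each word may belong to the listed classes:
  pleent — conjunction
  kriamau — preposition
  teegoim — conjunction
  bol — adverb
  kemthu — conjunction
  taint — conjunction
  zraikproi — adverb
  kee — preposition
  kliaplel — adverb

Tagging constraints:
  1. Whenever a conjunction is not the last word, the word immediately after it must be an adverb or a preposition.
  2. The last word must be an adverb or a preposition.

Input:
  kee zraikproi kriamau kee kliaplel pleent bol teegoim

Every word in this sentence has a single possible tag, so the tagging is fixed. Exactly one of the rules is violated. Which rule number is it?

2

Fixed tagging: preposition adverb preposition preposition adverb conjunction adverb conjunction.
Rule check: R1 ok, R2 fails.
Only rule 2 fails.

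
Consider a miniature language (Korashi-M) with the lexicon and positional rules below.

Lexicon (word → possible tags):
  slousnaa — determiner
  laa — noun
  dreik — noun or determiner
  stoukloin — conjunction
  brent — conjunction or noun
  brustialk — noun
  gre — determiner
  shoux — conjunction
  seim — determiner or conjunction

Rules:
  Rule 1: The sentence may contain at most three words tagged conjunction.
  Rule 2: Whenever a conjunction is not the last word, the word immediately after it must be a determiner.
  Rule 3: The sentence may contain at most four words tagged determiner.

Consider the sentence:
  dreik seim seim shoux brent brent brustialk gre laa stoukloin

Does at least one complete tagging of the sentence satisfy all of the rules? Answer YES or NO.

Candidates per position — 1:dreik {noun,determiner}; 2:seim {determiner,conjunction}; 3:seim {determiner,conjunction}; 4:shoux {conjunction}; 5:brent {conjunction,noun}; 6:brent {conjunction,noun}; 7:brustialk {noun}; 8:gre {determiner}; 9:laa {noun}; 10:stoukloin {conjunction}.
Rule 2 cannot be satisfied by any choice of tags from the lexicon.
So there is no consistent tagging.

NO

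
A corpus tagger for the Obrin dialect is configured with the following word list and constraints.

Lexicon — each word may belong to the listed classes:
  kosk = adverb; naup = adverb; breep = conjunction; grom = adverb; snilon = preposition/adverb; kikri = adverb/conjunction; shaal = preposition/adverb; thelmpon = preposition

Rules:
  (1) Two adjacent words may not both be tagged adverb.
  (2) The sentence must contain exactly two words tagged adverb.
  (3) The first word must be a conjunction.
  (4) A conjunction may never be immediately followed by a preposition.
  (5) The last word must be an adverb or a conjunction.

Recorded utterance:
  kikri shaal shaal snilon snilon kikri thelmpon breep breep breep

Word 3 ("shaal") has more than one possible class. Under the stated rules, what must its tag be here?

preposition

Candidates per position — 1:kikri {adverb,conjunction}; 2:shaal {preposition,adverb}; 3:shaal {preposition,adverb}; 4:snilon {preposition,adverb}; 5:snilon {preposition,adverb}; 6:kikri {adverb,conjunction}; 7:thelmpon {preposition}; 8:breep {conjunction}; 9:breep {conjunction}; 10:breep {conjunction}.
Position 1: adverb is ruled out by rule 3; that leaves conjunction.
Position 2: preposition is ruled out by rule 4; that leaves adverb.
Position 3: adverb is ruled out by rule 1; that leaves preposition.
Position 6: conjunction is ruled out by rule 4; that leaves adverb.
Position 4: adverb is ruled out by rule 2; that leaves preposition.
Position 5: adverb is ruled out by rule 1; that leaves preposition.
That leaves exactly one tagging: conjunction adverb preposition preposition preposition adverb preposition conjunction conjunction conjunction.
Verifying each rule — rule 1 holds; rule 2 holds; rule 3 holds; rule 4 holds; rule 5 holds.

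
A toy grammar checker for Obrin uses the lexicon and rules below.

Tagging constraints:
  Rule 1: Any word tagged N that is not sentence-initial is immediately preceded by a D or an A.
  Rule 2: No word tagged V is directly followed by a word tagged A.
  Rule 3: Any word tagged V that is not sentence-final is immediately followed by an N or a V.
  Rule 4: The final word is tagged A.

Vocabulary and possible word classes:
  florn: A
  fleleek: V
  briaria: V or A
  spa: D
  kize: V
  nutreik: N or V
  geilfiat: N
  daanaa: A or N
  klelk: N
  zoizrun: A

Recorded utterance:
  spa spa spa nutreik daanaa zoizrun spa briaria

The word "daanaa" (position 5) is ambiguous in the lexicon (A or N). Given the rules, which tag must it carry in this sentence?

Candidates per position — 1:spa {D}; 2:spa {D}; 3:spa {D}; 4:nutreik {N,V}; 5:daanaa {A,N}; 6:zoizrun {A}; 7:spa {D}; 8:briaria {V,A}.
If word 5 were N, no tagging could satisfy rule 1; so word 5 is A.
If word 8 were V, no tagging could satisfy rule 4; so word 8 is A.
If word 4 were V, no tagging could satisfy rule 2; so word 4 is N.
So the tagging must be: D D D N A A D A.
Verifying each rule — rule 1 ok; rule 2 ok; rule 3 ok; rule 4 ok.

A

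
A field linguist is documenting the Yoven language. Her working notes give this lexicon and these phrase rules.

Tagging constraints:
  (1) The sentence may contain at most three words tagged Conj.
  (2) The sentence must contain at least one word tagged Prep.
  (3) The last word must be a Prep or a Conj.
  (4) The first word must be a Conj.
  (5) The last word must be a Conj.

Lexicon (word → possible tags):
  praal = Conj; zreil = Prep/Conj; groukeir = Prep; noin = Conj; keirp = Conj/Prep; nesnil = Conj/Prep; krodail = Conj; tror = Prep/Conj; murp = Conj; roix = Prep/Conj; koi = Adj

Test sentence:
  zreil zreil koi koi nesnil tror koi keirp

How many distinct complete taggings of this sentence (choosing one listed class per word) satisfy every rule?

4

Candidates per position — 1:zreil {Prep,Conj}; 2:zreil {Prep,Conj}; 3:koi {Adj}; 4:koi {Adj}; 5:nesnil {Conj,Prep}; 6:tror {Prep,Conj}; 7:koi {Adj}; 8:keirp {Conj,Prep}.
There are 32 candidate sequences in total.
The sequences that satisfy every rule: Conj Prep Adj Adj Conj Prep Adj Conj; Conj Prep Adj Adj Prep Prep Adj Conj; Conj Prep Adj Adj Prep Conj Adj Conj; Conj Conj Adj Adj Prep Prep Adj Conj.
Count = 4.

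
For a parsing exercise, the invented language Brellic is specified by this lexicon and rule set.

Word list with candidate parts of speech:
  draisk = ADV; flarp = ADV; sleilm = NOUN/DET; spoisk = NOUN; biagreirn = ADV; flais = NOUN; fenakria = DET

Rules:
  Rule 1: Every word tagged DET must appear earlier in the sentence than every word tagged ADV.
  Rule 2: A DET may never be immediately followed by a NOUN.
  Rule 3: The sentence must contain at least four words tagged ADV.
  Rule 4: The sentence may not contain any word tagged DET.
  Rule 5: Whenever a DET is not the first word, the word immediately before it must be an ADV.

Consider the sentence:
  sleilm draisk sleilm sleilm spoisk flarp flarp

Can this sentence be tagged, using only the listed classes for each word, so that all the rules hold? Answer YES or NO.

Candidates per position — 1:sleilm {NOUN,DET}; 2:draisk {ADV}; 3:sleilm {NOUN,DET}; 4:sleilm {NOUN,DET}; 5:spoisk {NOUN}; 6:flarp {ADV}; 7:flarp {ADV}.
Rule 3 cannot be satisfied by any choice of tags from the lexicon.
So there is no consistent tagging.

NO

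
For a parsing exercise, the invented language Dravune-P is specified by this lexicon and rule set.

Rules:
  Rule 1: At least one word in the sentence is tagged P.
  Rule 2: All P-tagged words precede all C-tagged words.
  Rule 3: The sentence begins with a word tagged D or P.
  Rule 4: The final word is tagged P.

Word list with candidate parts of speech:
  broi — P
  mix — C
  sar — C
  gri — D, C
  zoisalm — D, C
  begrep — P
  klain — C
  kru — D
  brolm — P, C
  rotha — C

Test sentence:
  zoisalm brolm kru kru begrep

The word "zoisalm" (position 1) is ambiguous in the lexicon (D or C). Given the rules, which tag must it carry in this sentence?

D

Candidates per position — 1:zoisalm {D,C}; 2:brolm {P,C}; 3:kru {D}; 4:kru {D}; 5:begrep {P}.
At position 1, choosing C makes rule 2 impossible to satisfy; hence D.
At position 2, choosing C makes rule 2 impossible to satisfy; hence P.
So the tagging must be: D P D D P.
Rule-by-rule: rule 1 holds; rule 2 holds; rule 3 holds; rule 4 holds.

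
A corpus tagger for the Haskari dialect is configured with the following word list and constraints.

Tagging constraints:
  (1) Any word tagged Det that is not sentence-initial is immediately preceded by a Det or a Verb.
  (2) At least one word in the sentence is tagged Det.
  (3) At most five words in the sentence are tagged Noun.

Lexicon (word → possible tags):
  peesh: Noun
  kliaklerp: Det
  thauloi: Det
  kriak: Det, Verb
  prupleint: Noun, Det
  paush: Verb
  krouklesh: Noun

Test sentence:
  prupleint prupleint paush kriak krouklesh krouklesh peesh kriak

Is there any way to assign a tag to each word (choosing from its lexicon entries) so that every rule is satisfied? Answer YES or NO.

YES

Candidates per position — 1:prupleint {Noun,Det}; 2:prupleint {Noun,Det}; 3:paush {Verb}; 4:kriak {Det,Verb}; 5:krouklesh {Noun}; 6:krouklesh {Noun}; 7:peesh {Noun}; 8:kriak {Det,Verb}.
One satisfying assignment: Det Det Verb Verb Noun Noun Noun Verb.
Checking: rule 1 satisfied; rule 2 satisfied; rule 3 satisfied.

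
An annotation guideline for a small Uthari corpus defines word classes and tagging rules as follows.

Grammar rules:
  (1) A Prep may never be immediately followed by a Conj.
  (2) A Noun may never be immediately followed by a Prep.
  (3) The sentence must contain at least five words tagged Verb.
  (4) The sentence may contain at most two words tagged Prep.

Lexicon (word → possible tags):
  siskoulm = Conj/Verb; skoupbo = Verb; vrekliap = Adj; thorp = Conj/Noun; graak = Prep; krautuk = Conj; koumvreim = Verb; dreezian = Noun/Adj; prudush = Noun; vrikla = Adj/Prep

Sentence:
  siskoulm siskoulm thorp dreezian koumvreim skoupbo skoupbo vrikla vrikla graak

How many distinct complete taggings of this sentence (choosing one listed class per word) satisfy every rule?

12

Candidates per position — 1:siskoulm {Conj,Verb}; 2:siskoulm {Conj,Verb}; 3:thorp {Conj,Noun}; 4:dreezian {Noun,Adj}; 5:koumvreim {Verb}; 6:skoupbo {Verb}; 7:skoupbo {Verb}; 8:vrikla {Adj,Prep}; 9:vrikla {Adj,Prep}; 10:graak {Prep}.
There are 64 candidate sequences in total.
Checking each against the rules leaves 12 sequences.
Count = 12.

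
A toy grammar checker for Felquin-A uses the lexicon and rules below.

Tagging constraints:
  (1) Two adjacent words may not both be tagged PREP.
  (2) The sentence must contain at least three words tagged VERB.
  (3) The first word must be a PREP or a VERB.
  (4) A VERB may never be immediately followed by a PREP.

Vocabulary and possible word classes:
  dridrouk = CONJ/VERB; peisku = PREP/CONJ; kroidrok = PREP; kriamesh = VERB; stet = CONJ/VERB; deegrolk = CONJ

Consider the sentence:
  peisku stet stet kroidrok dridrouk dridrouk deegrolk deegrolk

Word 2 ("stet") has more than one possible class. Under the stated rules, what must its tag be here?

Candidates per position — 1:peisku {PREP,CONJ}; 2:stet {CONJ,VERB}; 3:stet {CONJ,VERB}; 4:kroidrok {PREP}; 5:dridrouk {CONJ,VERB}; 6:dridrouk {CONJ,VERB}; 7:deegrolk {CONJ}; 8:deegrolk {CONJ}.
Position 1: CONJ is ruled out by rule 3; that leaves PREP.
Position 3: VERB is ruled out by rule 4; that leaves CONJ.
Position 5: CONJ is ruled out by rule 2; that leaves VERB.
Position 6: CONJ is ruled out by rule 2; that leaves VERB.
Position 2: CONJ is ruled out by rule 2; that leaves VERB.
That leaves exactly one tagging: PREP VERB CONJ PREP VERB VERB CONJ CONJ.
Checking: rule 1 holds; rule 2 holds; rule 3 holds; rule 4 holds.

VERB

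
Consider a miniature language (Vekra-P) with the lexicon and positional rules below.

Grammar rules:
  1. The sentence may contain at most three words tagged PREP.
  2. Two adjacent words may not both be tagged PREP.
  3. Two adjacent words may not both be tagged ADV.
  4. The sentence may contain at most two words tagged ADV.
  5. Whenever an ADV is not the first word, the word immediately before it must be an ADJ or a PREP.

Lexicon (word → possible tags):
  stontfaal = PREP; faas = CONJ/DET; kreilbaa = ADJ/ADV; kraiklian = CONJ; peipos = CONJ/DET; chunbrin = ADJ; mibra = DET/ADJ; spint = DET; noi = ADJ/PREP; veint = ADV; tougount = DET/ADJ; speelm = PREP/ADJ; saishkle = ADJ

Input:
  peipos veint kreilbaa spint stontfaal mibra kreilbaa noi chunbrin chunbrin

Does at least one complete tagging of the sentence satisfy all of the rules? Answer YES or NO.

Candidates per position — 1:peipos {CONJ,DET}; 2:veint {ADV}; 3:kreilbaa {ADJ,ADV}; 4:spint {DET}; 5:stontfaal {PREP}; 6:mibra {DET,ADJ}; 7:kreilbaa {ADJ,ADV}; 8:noi {ADJ,PREP}; 9:chunbrin {ADJ}; 10:chunbrin {ADJ}.
Rule 5 cannot be satisfied by any choice of tags from the lexicon.
So there is no consistent tagging.

NO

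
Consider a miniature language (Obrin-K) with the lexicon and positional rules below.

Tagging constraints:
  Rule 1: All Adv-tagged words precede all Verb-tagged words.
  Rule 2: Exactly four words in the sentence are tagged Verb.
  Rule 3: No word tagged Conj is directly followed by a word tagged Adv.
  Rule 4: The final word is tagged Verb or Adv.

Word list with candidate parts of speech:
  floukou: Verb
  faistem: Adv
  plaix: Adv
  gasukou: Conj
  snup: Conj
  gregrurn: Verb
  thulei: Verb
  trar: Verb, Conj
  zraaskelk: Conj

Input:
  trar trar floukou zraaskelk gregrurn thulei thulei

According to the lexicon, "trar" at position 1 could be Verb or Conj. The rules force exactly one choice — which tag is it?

Candidates per position — 1:trar {Verb,Conj}; 2:trar {Verb,Conj}; 3:floukou {Verb}; 4:zraaskelk {Conj}; 5:gregrurn {Verb}; 6:thulei {Verb}; 7:thulei {Verb}.
Position 1: tagging it Verb would leave rule 2 unsatisfiable, so it must be Conj.
Position 2: tagging it Verb would leave rule 2 unsatisfiable, so it must be Conj.
So the tagging must be: Conj Conj Verb Conj Verb Verb Verb.
Checking: rule 1 satisfied; rule 2 satisfied; rule 3 satisfied; rule 4 satisfied.

Conj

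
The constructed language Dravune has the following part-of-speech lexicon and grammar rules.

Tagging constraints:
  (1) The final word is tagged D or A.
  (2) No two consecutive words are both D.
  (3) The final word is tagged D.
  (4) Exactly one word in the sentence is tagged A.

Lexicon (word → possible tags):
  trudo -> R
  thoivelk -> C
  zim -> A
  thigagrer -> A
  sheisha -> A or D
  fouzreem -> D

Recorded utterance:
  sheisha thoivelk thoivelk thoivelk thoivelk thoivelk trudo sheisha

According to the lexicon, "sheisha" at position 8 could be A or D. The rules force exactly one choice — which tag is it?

D

Candidates per position — 1:sheisha {A,D}; 2:thoivelk {C}; 3:thoivelk {C}; 4:thoivelk {C}; 5:thoivelk {C}; 6:thoivelk {C}; 7:trudo {R}; 8:sheisha {A,D}.
If word 8 were A, no tagging could satisfy rule 3; so word 8 is D.
If word 1 were D, no tagging could satisfy rule 4; so word 1 is A.
The unique satisfying tagging is: A C C C C C R D.
Verifying each rule — rule 1 ok; rule 2 ok; rule 3 ok; rule 4 ok.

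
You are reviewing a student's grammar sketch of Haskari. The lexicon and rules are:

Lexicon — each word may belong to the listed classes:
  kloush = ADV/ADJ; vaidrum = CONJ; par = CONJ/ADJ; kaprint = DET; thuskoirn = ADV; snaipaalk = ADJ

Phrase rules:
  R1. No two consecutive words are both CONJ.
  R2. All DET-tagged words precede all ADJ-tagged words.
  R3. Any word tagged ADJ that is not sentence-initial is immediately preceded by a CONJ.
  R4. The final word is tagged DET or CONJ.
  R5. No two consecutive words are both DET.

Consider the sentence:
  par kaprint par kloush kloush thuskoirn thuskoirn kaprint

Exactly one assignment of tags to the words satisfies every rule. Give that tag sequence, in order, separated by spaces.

Candidates per position — 1:par {CONJ,ADJ}; 2:kaprint {DET}; 3:par {CONJ,ADJ}; 4:kloush {ADV,ADJ}; 5:kloush {ADV,ADJ}; 6:thuskoirn {ADV}; 7:thuskoirn {ADV}; 8:kaprint {DET}.
At position 1, choosing ADJ makes rule 2 impossible to satisfy; hence CONJ.
At position 3, choosing ADJ makes rule 2 impossible to satisfy; hence CONJ.
At position 4, choosing ADJ makes rule 2 impossible to satisfy; hence ADV.
At position 5, choosing ADJ makes rule 2 impossible to satisfy; hence ADV.
That leaves exactly one tagging: CONJ DET CONJ ADV ADV ADV ADV DET.
Check: rule 1 ok; rule 2 ok; rule 3 ok; rule 4 ok; rule 5 ok.

CONJ DET CONJ ADV ADV ADV ADV DET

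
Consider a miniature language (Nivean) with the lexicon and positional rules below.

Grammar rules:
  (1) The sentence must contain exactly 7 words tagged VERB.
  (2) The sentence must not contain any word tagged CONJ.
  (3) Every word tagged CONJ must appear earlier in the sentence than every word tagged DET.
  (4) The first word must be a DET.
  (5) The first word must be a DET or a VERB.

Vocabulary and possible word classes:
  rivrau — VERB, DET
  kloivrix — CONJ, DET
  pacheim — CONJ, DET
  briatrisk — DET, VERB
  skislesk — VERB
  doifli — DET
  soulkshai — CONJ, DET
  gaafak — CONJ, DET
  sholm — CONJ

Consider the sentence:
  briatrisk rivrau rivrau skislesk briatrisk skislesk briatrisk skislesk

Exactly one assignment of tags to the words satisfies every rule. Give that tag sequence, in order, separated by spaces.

DET VERB VERB VERB VERB VERB VERB VERB

Candidates per position — 1:briatrisk {DET,VERB}; 2:rivrau {VERB,DET}; 3:rivrau {VERB,DET}; 4:skislesk {VERB}; 5:briatrisk {DET,VERB}; 6:skislesk {VERB}; 7:briatrisk {DET,VERB}; 8:skislesk {VERB}.
Position 1: tagging it VERB would leave rule 4 unsatisfiable, so it must be DET.
Position 2: tagging it DET would leave rule 1 unsatisfiable, so it must be VERB.
Position 3: tagging it DET would leave rule 1 unsatisfiable, so it must be VERB.
Position 5: tagging it DET would leave rule 1 unsatisfiable, so it must be VERB.
Position 7: tagging it DET would leave rule 1 unsatisfiable, so it must be VERB.
That leaves exactly one tagging: DET VERB VERB VERB VERB VERB VERB VERB.
Rule-by-rule: rule 1 holds; rule 2 holds; rule 3 holds; rule 4 holds; rule 5 holds.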